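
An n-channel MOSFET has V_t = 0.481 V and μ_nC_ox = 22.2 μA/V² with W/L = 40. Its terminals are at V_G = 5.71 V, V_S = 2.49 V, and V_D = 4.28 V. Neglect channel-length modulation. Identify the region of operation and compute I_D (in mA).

Triode; I_D = 2.93 mA

V_GS = V_G − V_S = 5.71 − 2.49 = 3.22 V; V_DS = V_D − V_S = 4.28 − 2.49 = 1.79 V.
k_n = μ_nC_ox · (W/L) = 0.888 mA/V².
V_ov = V_GS − V_t = 3.22 − 0.481 = 2.74 V.
Since V_DS = 1.79 V < V_ov = 2.74 V, the device is in the triode region.
I_D = k_n [V_ov · V_DS − ½ V_DS²] = 0.888 × [2.74 × 1.79 − 0.5 × 1.79²] = 2.93 mA.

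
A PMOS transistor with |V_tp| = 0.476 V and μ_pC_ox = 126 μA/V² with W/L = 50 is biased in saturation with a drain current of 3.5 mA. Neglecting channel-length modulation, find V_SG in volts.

V_SG = 1.53 V

k_p = μ_pC_ox · (W/L) = 6.3 mA/V².
In saturation I_D = ½ k_p (V_SG − |V_tp|)², so V_SG − |V_tp| = √(2 I_D / k_p) = √(2 × 3.5 / 6.3) = 1.05 V.
V_SG = 0.476 + 1.05 = 1.53 V.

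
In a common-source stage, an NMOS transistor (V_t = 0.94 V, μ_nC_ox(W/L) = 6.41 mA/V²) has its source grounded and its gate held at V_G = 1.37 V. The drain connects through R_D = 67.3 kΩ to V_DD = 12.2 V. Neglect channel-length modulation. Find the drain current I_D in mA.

I_D = 0.180 mA

V_GS = V_G = 1.37 V, so V_ov = 1.37 − 0.94 = 0.43 V.
Assume saturation: I_D = ½ k_n V_ov² = 0.5 × 6.41 × 0.43² = 0.593 mA, giving V_DS = V_DD − I_D R_D = 12.2 − 0.593 × 67.3 = -27.7 V.
But -27.7 V < V_ov = 0.43 V, so the device is actually in triode.
In triode I_D = k_n[V_ov V_DS − ½ V_DS²] and I_D = (V_DD − V_DS)/R_D. Equating: 216 V_DS² − 186.5 V_DS + 12.2 = 0, giving V_DS = 0.0713 V (the root below V_ov).
I_D = (12.2 − 0.0713) / 67.3 = 0.18 mA.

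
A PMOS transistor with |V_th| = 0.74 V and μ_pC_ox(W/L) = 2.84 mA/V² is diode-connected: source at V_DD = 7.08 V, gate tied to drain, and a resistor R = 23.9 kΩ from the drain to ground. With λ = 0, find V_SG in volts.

With gate tied to drain, V_SG = V_SD ≥ V_SG − |V_th|, so the device is in saturation.
KCL at the drain: ½ k_p (V_SG − |V_th|)² = (V_DD − V_SG)/R.
Let x = V_SG − 0.74. Then 33.9 x² + x − 6.34 = 0, giving x = 0.418 V (positive root), so V_SG = 1.16 V.
I_D = (V_DD − V_SG)/R = (7.08 − 1.16) / 23.9 = 0.248 mA.

V_SG = 1.16 V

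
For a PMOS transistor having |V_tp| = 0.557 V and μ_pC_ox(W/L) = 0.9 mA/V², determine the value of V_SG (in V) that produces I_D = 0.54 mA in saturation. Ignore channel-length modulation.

In saturation I_D = ½ k_p (V_SG − |V_tp|)², so V_SG − |V_tp| = √(2 I_D / k_p) = √(2 × 0.54 / 0.9) = 1.1 V.
V_SG = 0.557 + 1.1 = 1.65 V.

V_SG = 1.65 V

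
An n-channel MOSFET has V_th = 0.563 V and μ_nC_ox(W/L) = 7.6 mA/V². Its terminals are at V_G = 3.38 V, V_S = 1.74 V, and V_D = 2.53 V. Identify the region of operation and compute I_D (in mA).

V_GS = V_G − V_S = 3.38 − 1.74 = 1.64 V; V_DS = V_D − V_S = 2.53 − 1.74 = 0.79 V.
V_ov = V_GS − V_th = 1.64 − 0.563 = 1.08 V.
Since V_DS = 0.79 V < V_ov = 1.08 V, the device is in the triode region.
I_D = k_n [V_ov · V_DS − ½ V_DS²] = 7.6 × [1.08 × 0.79 − 0.5 × 0.79²] = 4.09 mA.

Triode; I_D = 4.09 mA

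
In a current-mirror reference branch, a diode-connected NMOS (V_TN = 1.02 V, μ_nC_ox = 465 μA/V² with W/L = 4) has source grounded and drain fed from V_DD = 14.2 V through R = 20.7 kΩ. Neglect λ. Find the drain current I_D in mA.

I_D = 0.598 mA

With gate tied to drain, V_GS = V_DS ≥ V_GS − V_TN, so the device is in saturation.
k_n = μ_nC_ox · (W/L) = 1.86 mA/V².
KCL at the drain: ½ k_n (V_GS − V_TN)² = (V_DD − V_GS)/R.
Let x = V_GS − 1.02. Then 19.3 x² + x − 13.18 = 0, giving x = 0.802 V (positive root), so V_GS = 1.82 V.
I_D = (V_DD − V_GS)/R = (14.2 − 1.82) / 20.7 = 0.598 mA.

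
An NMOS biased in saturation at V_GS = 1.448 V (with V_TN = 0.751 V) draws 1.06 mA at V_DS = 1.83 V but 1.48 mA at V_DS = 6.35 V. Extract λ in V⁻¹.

λ = 0.104 V⁻¹

With V_GS fixed, I_D ∝ (1 + λ V_DS) in saturation, so I_D2/I_D1 = (1 + λ V_DS2)/(1 + λ V_DS1).
1.48/1.06 = 1.396 = (1 + 6.35 λ)/(1 + 1.83 λ).
Solving: λ (I_D1 V_DS2 − I_D2 V_DS1) = I_D2 − I_D1, so λ = (1.48 − 1.06) / (1.06 × 6.35 − 1.48 × 1.83) = 0.42 / 4.02 = 0.104 V⁻¹.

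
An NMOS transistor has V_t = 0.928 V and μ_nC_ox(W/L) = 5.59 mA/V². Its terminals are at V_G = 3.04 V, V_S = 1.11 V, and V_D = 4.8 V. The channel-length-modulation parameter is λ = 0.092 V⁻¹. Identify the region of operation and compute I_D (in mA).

Saturation; I_D = 3.76 mA

V_GS = V_G − V_S = 3.04 − 1.11 = 1.93 V; V_DS = V_D − V_S = 4.8 − 1.11 = 3.69 V.
V_ov = V_GS − V_t = 1.93 − 0.928 = 1 V.
Since V_DS = 3.69 V ≥ V_ov = 1 V, the device is in saturation.
I_D = ½ k_n V_ov² (1 + λ V_DS) = 0.5 × 5.59 × 1² × (1 + 0.092 × 3.69) = 3.76 mA.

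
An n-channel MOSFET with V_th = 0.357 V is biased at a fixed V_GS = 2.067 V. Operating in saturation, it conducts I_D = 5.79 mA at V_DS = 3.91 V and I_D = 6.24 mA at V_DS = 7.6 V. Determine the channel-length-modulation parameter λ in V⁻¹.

λ = 0.0230 V⁻¹

With V_GS fixed, I_D ∝ (1 + λ V_DS) in saturation, so I_D2/I_D1 = (1 + λ V_DS2)/(1 + λ V_DS1).
6.24/5.79 = 1.078 = (1 + 7.6 λ)/(1 + 3.91 λ).
Solving: λ (I_D1 V_DS2 − I_D2 V_DS1) = I_D2 − I_D1, so λ = (6.24 − 5.79) / (5.79 × 7.6 − 6.24 × 3.91) = 0.45 / 19.6 = 0.023 V⁻¹.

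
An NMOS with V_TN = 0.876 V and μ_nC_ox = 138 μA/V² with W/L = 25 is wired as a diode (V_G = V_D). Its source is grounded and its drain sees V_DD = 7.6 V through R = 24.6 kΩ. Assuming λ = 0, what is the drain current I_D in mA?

I_D = 0.258 mA

With gate tied to drain, V_GS = V_DS ≥ V_GS − V_TN, so the device is in saturation.
k_n = μ_nC_ox · (W/L) = 3.45 mA/V².
KCL at the drain: ½ k_n (V_GS − V_TN)² = (V_DD − V_GS)/R.
Let x = V_GS − 0.876. Then 42.4 x² + x − 6.724 = 0, giving x = 0.386 V (positive root), so V_GS = 1.26 V.
I_D = (V_DD − V_GS)/R = (7.6 − 1.26) / 24.6 = 0.258 mA.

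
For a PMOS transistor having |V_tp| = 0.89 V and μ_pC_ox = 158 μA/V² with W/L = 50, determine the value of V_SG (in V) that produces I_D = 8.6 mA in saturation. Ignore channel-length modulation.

k_p = μ_pC_ox · (W/L) = 7.9 mA/V².
In saturation I_D = ½ k_p (V_SG − |V_tp|)², so V_SG − |V_tp| = √(2 I_D / k_p) = √(2 × 8.6 / 7.9) = 1.48 V.
V_SG = 0.89 + 1.48 = 2.37 V.

V_SG = 2.37 V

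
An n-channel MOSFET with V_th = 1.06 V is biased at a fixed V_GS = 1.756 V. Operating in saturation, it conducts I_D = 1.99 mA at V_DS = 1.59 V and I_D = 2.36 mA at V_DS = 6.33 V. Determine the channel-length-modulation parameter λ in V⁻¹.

λ = 0.0418 V⁻¹

With V_GS fixed, I_D ∝ (1 + λ V_DS) in saturation, so I_D2/I_D1 = (1 + λ V_DS2)/(1 + λ V_DS1).
2.36/1.99 = 1.186 = (1 + 6.33 λ)/(1 + 1.59 λ).
Solving: λ (I_D1 V_DS2 − I_D2 V_DS1) = I_D2 − I_D1, so λ = (2.36 − 1.99) / (1.99 × 6.33 − 2.36 × 1.59) = 0.37 / 8.84 = 0.0418 V⁻¹.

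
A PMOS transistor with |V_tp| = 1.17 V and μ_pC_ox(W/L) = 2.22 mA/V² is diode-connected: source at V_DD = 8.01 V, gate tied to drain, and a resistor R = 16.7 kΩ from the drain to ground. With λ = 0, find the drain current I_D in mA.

With gate tied to drain, V_SG = V_SD ≥ V_SG − |V_tp|, so the device is in saturation.
KCL at the drain: ½ k_p (V_SG − |V_tp|)² = (V_DD − V_SG)/R.
Let x = V_SG − 1.17. Then 18.5 x² + x − 6.84 = 0, giving x = 0.581 V (positive root), so V_SG = 1.75 V.
I_D = (V_DD − V_SG)/R = (8.01 − 1.75) / 16.7 = 0.375 mA.

I_D = 0.375 mA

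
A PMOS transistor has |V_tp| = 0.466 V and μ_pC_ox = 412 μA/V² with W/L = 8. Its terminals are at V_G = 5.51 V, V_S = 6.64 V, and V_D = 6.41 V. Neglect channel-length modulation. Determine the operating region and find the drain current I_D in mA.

V_SG = V_S − V_G = 6.64 − 5.51 = 1.13 V; V_SD = V_S − V_D = 6.64 − 6.41 = 0.23 V.
k_p = μ_pC_ox · (W/L) = 3.296 mA/V².
V_ov = V_SG − |V_tp| = 1.13 − 0.466 = 0.664 V.
Since V_SD = 0.23 V < V_ov = 0.664 V, the device is in the triode region.
I_D = k_p [V_ov · V_SD − ½ V_SD²] = 3.296 × [0.664 × 0.23 − 0.5 × 0.23²] = 0.416 mA.

Triode; I_D = 0.416 mA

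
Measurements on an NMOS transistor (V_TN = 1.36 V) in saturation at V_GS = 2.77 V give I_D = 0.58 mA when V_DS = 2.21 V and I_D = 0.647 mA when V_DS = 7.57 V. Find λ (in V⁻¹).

λ = 0.0226 V⁻¹

With V_GS fixed, I_D ∝ (1 + λ V_DS) in saturation, so I_D2/I_D1 = (1 + λ V_DS2)/(1 + λ V_DS1).
0.647/0.58 = 1.116 = (1 + 7.57 λ)/(1 + 2.21 λ).
Solving: λ (I_D1 V_DS2 − I_D2 V_DS1) = I_D2 − I_D1, so λ = (0.647 − 0.58) / (0.58 × 7.57 − 0.647 × 2.21) = 0.067 / 2.96 = 0.0226 V⁻¹.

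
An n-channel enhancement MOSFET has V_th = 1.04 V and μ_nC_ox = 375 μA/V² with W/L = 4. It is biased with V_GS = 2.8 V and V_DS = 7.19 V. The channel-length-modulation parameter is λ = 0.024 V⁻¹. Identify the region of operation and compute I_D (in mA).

Saturation; I_D = 2.72 mA

k_n = μ_nC_ox · (W/L) = 1.5 mA/V².
V_ov = V_GS − V_th = 2.8 − 1.04 = 1.76 V.
Since V_DS = 7.19 V ≥ V_ov = 1.76 V, the device is in saturation.
I_D = ½ k_n V_ov² (1 + λ V_DS) = 0.5 × 1.5 × 1.76² × (1 + 0.024 × 7.19) = 2.72 mA.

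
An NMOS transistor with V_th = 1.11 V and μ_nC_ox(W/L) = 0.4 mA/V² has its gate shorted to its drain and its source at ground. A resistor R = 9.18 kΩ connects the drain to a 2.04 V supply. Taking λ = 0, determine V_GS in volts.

V_GS = 1.60 V

With gate tied to drain, V_GS = V_DS ≥ V_GS − V_th, so the device is in saturation.
KCL at the drain: ½ k_n (V_GS − V_th)² = (V_DD − V_GS)/R.
Let x = V_GS − 1.11. Then 1.84 x² + x − 0.93 = 0, giving x = 0.49 V (positive root), so V_GS = 1.6 V.
I_D = (V_DD − V_GS)/R = (2.04 − 1.6) / 9.18 = 0.048 mA.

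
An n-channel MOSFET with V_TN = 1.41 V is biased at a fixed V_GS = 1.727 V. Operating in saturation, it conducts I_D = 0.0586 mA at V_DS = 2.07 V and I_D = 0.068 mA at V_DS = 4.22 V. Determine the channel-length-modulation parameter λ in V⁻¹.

With V_GS fixed, I_D ∝ (1 + λ V_DS) in saturation, so I_D2/I_D1 = (1 + λ V_DS2)/(1 + λ V_DS1).
0.068/0.0586 = 1.16 = (1 + 4.22 λ)/(1 + 2.07 λ).
Solving: λ (I_D1 V_DS2 − I_D2 V_DS1) = I_D2 − I_D1, so λ = (0.068 − 0.0586) / (0.0586 × 4.22 − 0.068 × 2.07) = 0.0094 / 0.107 = 0.0882 V⁻¹.

λ = 0.0882 V⁻¹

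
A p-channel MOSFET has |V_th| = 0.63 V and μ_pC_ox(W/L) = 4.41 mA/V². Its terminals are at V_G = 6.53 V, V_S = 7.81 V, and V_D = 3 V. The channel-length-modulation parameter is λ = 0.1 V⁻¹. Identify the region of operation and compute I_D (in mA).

V_SG = V_S − V_G = 7.81 − 6.53 = 1.28 V; V_SD = V_S − V_D = 7.81 − 3 = 4.81 V.
V_ov = V_SG − |V_th| = 1.28 − 0.63 = 0.65 V.
Since V_SD = 4.81 V ≥ V_ov = 0.65 V, the device is in saturation.
I_D = ½ k_p V_ov² (1 + λ V_SD) = 0.5 × 4.41 × 0.65² × (1 + 0.1 × 4.81) = 1.38 mA.

Saturation; I_D = 1.38 mA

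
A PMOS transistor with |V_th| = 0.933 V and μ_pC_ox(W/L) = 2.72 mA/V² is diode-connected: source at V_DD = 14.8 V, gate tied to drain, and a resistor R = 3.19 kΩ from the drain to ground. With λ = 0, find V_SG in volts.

With gate tied to drain, V_SG = V_SD ≥ V_SG − |V_th|, so the device is in saturation.
KCL at the drain: ½ k_p (V_SG − |V_th|)² = (V_DD − V_SG)/R.
Let x = V_SG − 0.933. Then 4.34 x² + x − 13.87 = 0, giving x = 1.68 V (positive root), so V_SG = 2.61 V.
I_D = (V_DD − V_SG)/R = (14.8 − 2.61) / 3.19 = 3.82 mA.

V_SG = 2.61 V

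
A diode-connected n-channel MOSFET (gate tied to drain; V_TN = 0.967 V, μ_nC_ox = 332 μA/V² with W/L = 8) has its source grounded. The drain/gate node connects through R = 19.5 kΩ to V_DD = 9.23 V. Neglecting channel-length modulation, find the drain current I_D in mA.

With gate tied to drain, V_GS = V_DS ≥ V_GS − V_TN, so the device is in saturation.
k_n = μ_nC_ox · (W/L) = 2.656 mA/V².
KCL at the drain: ½ k_n (V_GS − V_TN)² = (V_DD − V_GS)/R.
Let x = V_GS − 0.967. Then 25.9 x² + x − 8.263 = 0, giving x = 0.546 V (positive root), so V_GS = 1.51 V.
I_D = (V_DD − V_GS)/R = (9.23 − 1.51) / 19.5 = 0.396 mA.

I_D = 0.396 mA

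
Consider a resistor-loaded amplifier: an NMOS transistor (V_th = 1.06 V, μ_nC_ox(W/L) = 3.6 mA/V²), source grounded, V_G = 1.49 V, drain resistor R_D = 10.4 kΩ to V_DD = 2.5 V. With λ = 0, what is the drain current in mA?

I_D = 0.223 mA

V_GS = V_G = 1.49 V, so V_ov = 1.49 − 1.06 = 0.43 V.
Assume saturation: I_D = ½ k_n V_ov² = 0.5 × 3.6 × 0.43² = 0.333 mA, giving V_DS = V_DD − I_D R_D = 2.5 − 0.333 × 10.4 = -0.961 V.
But -0.961 V < V_ov = 0.43 V, so the device is actually in triode.
In triode I_D = k_n[V_ov V_DS − ½ V_DS²] and I_D = (V_DD − V_DS)/R_D. Equating: 18.7 V_DS² − 17.1 V_DS + 2.5 = 0, giving V_DS = 0.183 V (the root below V_ov).
I_D = (2.5 − 0.183) / 10.4 = 0.223 mA.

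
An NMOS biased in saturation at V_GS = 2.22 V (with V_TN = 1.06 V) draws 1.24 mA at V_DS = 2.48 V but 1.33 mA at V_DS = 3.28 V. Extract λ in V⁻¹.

λ = 0.117 V⁻¹

With V_GS fixed, I_D ∝ (1 + λ V_DS) in saturation, so I_D2/I_D1 = (1 + λ V_DS2)/(1 + λ V_DS1).
1.33/1.24 = 1.073 = (1 + 3.28 λ)/(1 + 2.48 λ).
Solving: λ (I_D1 V_DS2 − I_D2 V_DS1) = I_D2 − I_D1, so λ = (1.33 − 1.24) / (1.24 × 3.28 − 1.33 × 2.48) = 0.09 / 0.769 = 0.117 V⁻¹.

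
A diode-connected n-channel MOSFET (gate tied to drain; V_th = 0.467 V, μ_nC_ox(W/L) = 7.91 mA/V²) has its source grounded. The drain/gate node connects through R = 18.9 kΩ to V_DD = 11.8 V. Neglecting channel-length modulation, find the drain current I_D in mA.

With gate tied to drain, V_GS = V_DS ≥ V_GS − V_th, so the device is in saturation.
KCL at the drain: ½ k_n (V_GS − V_th)² = (V_DD − V_GS)/R.
Let x = V_GS − 0.467. Then 74.7 x² + x − 11.33 = 0, giving x = 0.383 V (positive root), so V_GS = 0.85 V.
I_D = (V_DD − V_GS)/R = (11.8 − 0.85) / 18.9 = 0.579 mA.

I_D = 0.579 mA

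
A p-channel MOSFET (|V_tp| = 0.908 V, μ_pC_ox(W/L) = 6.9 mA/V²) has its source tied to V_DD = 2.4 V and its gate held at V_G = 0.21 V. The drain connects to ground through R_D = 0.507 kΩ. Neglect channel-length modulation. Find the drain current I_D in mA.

V_SG = V_DD − V_G = 2.4 − 0.21 = 2.19 V, so V_ov = 2.19 − 0.908 = 1.28 V.
Assume saturation: I_D = ½ k_p V_ov² = 0.5 × 6.9 × 1.28² = 5.67 mA, giving V_SD = V_DD − I_D R_D = 2.4 − 5.67 × 0.507 = -0.475 V.
But -0.475 V < V_ov = 1.28 V, so the device is actually in triode.
In triode I_D = k_p[V_ov V_SD − ½ V_SD²] and I_D = (V_DD − V_SD)/R_D. Equating: 1.75 V_SD² − 5.485 V_SD + 2.4 = 0, giving V_SD = 0.526 V (the root below V_ov).
I_D = (2.4 − 0.526) / 0.507 = 3.7 mA.

I_D = 3.70 mA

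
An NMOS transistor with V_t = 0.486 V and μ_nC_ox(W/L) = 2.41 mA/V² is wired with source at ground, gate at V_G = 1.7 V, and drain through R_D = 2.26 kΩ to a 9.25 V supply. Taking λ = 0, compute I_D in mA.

V_GS = V_G = 1.7 V, so V_ov = 1.7 − 0.486 = 1.21 V.
Assume saturation: I_D = ½ k_n V_ov² = 0.5 × 2.41 × 1.21² = 1.78 mA, giving V_DS = V_DD − I_D R_D = 9.25 − 1.78 × 2.26 = 5.24 V.
V_DS = 5.24 V ≥ V_ov = 1.21 V, confirming saturation.

I_D = 1.78 mA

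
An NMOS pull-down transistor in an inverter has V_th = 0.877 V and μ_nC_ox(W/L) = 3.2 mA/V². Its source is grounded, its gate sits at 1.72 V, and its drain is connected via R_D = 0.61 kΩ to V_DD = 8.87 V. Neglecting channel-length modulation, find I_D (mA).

V_GS = V_G = 1.72 V, so V_ov = 1.72 − 0.877 = 0.843 V.
Assume saturation: I_D = ½ k_n V_ov² = 0.5 × 3.2 × 0.843² = 1.14 mA, giving V_DS = V_DD − I_D R_D = 8.87 − 1.14 × 0.61 = 8.18 V.
V_DS = 8.18 V ≥ V_ov = 0.843 V, confirming saturation.

I_D = 1.14 mA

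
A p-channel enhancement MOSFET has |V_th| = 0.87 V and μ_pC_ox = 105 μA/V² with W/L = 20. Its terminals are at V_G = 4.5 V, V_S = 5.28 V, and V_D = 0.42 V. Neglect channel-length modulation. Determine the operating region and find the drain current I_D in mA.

Cutoff; I_D = 0 mA

V_SG = V_S − V_G = 5.28 − 4.5 = 0.78 V; V_SD = V_S − V_D = 5.28 − 0.42 = 4.86 V.
V_SG = 0.78 V < |V_th| = 0.87 V, so the transistor is in cutoff.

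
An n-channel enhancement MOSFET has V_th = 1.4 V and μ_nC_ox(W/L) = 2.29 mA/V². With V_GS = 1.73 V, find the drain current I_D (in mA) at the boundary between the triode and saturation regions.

I_D = 0.125 mA

At the boundary V_DS = V_ov = V_GS − V_th = 1.73 − 1.4 = 0.33 V.
I_D = ½ k_n V_ov² = 0.5 × 2.29 × 0.33² = 0.125 mA.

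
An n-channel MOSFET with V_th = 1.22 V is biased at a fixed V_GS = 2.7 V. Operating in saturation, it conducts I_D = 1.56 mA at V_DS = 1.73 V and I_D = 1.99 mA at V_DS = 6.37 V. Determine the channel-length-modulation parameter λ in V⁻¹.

λ = 0.0662 V⁻¹

With V_GS fixed, I_D ∝ (1 + λ V_DS) in saturation, so I_D2/I_D1 = (1 + λ V_DS2)/(1 + λ V_DS1).
1.99/1.56 = 1.276 = (1 + 6.37 λ)/(1 + 1.73 λ).
Solving: λ (I_D1 V_DS2 − I_D2 V_DS1) = I_D2 − I_D1, so λ = (1.99 − 1.56) / (1.56 × 6.37 − 1.99 × 1.73) = 0.43 / 6.49 = 0.0662 V⁻¹.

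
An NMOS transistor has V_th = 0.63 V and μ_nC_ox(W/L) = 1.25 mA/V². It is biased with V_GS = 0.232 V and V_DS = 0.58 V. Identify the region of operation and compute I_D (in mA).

V_GS = 0.232 V < V_th = 0.63 V, so the transistor is in cutoff.

Cutoff; I_D = 0 mA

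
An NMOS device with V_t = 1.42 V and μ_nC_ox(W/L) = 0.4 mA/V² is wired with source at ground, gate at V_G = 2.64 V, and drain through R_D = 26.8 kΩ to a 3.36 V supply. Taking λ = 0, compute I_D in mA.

I_D = 0.115 mA

V_GS = V_G = 2.64 V, so V_ov = 2.64 − 1.42 = 1.22 V.
Assume saturation: I_D = ½ k_n V_ov² = 0.5 × 0.4 × 1.22² = 0.298 mA, giving V_DS = V_DD − I_D R_D = 3.36 − 0.298 × 26.8 = -4.62 V.
But -4.62 V < V_ov = 1.22 V, so the device is actually in triode.
In triode I_D = k_n[V_ov V_DS − ½ V_DS²] and I_D = (V_DD − V_DS)/R_D. Equating: 5.36 V_DS² − 14.08 V_DS + 3.36 = 0, giving V_DS = 0.266 V (the root below V_ov).
I_D = (3.36 − 0.266) / 26.8 = 0.115 mA.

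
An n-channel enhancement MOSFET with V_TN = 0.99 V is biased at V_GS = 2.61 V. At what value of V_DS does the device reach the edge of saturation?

The boundary between triode and saturation is V_DS = V_GS − V_TN = V_ov.
V_ov = 2.61 − 0.99 = 1.62 V.

V_DS,sat = 1.62 V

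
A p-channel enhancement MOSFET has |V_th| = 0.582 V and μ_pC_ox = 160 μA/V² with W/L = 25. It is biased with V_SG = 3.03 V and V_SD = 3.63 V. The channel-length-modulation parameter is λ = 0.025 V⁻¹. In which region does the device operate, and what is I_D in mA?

Saturation; I_D = 13.1 mA

k_p = μ_pC_ox · (W/L) = 4 mA/V².
V_ov = V_SG − |V_th| = 3.03 − 0.582 = 2.45 V.
Since V_SD = 3.63 V ≥ V_ov = 2.45 V, the device is in saturation.
I_D = ½ k_p V_ov² (1 + λ V_SD) = 0.5 × 4 × 2.45² × (1 + 0.025 × 3.63) = 13.1 mA.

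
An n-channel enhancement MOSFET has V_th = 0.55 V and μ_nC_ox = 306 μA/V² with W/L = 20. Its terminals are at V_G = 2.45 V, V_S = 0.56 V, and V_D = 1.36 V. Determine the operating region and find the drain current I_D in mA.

Triode; I_D = 4.60 mA

V_GS = V_G − V_S = 2.45 − 0.56 = 1.89 V; V_DS = V_D − V_S = 1.36 − 0.56 = 0.8 V.
k_n = μ_nC_ox · (W/L) = 6.12 mA/V².
V_ov = V_GS − V_th = 1.89 − 0.55 = 1.34 V.
Since V_DS = 0.8 V < V_ov = 1.34 V, the device is in the triode region.
I_D = k_n [V_ov · V_DS − ½ V_DS²] = 6.12 × [1.34 × 0.8 − 0.5 × 0.8²] = 4.6 mA.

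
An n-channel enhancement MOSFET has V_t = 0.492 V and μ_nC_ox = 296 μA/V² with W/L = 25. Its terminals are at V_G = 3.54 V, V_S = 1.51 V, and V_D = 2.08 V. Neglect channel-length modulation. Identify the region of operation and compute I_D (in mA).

V_GS = V_G − V_S = 3.54 − 1.51 = 2.03 V; V_DS = V_D − V_S = 2.08 − 1.51 = 0.57 V.
k_n = μ_nC_ox · (W/L) = 7.4 mA/V².
V_ov = V_GS − V_t = 2.03 − 0.492 = 1.54 V.
Since V_DS = 0.57 V < V_ov = 1.54 V, the device is in the triode region.
I_D = k_n [V_ov · V_DS − ½ V_DS²] = 7.4 × [1.54 × 0.57 − 0.5 × 0.57²] = 5.29 mA.

Triode; I_D = 5.29 mA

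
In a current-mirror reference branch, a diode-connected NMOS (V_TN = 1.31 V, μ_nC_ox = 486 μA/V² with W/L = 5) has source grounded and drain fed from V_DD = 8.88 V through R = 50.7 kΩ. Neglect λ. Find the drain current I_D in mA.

With gate tied to drain, V_GS = V_DS ≥ V_GS − V_TN, so the device is in saturation.
k_n = μ_nC_ox · (W/L) = 2.43 mA/V².
KCL at the drain: ½ k_n (V_GS − V_TN)² = (V_DD − V_GS)/R.
Let x = V_GS − 1.31. Then 61.6 x² + x − 7.57 = 0, giving x = 0.343 V (positive root), so V_GS = 1.65 V.
I_D = (V_DD − V_GS)/R = (8.88 − 1.65) / 50.7 = 0.143 mA.

I_D = 0.143 mA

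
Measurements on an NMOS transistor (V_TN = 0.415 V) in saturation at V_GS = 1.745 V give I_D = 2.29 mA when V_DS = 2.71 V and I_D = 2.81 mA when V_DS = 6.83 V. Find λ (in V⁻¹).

With V_GS fixed, I_D ∝ (1 + λ V_DS) in saturation, so I_D2/I_D1 = (1 + λ V_DS2)/(1 + λ V_DS1).
2.81/2.29 = 1.227 = (1 + 6.83 λ)/(1 + 2.71 λ).
Solving: λ (I_D1 V_DS2 − I_D2 V_DS1) = I_D2 − I_D1, so λ = (2.81 − 2.29) / (2.29 × 6.83 − 2.81 × 2.71) = 0.52 / 8.03 = 0.0648 V⁻¹.

λ = 0.0648 V⁻¹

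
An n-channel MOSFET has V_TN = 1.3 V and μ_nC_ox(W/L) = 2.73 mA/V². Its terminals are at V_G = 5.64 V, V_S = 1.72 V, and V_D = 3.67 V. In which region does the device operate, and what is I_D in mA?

V_GS = V_G − V_S = 5.64 − 1.72 = 3.92 V; V_DS = V_D − V_S = 3.67 − 1.72 = 1.95 V.
V_ov = V_GS − V_TN = 3.92 − 1.3 = 2.62 V.
Since V_DS = 1.95 V < V_ov = 2.62 V, the device is in the triode region.
I_D = k_n [V_ov · V_DS − ½ V_DS²] = 2.73 × [2.62 × 1.95 − 0.5 × 1.95²] = 8.76 mA.

Triode; I_D = 8.76 mA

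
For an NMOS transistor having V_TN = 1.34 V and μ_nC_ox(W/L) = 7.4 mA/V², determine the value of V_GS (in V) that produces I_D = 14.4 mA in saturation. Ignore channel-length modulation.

V_GS = 3.31 V

In saturation I_D = ½ k_n (V_GS − V_TN)², so V_GS − V_TN = √(2 I_D / k_n) = √(2 × 14.4 / 7.4) = 1.97 V.
V_GS = 1.34 + 1.97 = 3.31 V.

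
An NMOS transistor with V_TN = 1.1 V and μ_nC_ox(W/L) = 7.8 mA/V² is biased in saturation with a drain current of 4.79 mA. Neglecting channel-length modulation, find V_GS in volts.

V_GS = 2.21 V

In saturation I_D = ½ k_n (V_GS − V_TN)², so V_GS − V_TN = √(2 I_D / k_n) = √(2 × 4.79 / 7.8) = 1.11 V.
V_GS = 1.1 + 1.11 = 2.21 V.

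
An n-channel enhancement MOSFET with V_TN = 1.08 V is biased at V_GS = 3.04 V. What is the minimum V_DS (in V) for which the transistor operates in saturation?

V_DS,sat = 1.96 V

The boundary between triode and saturation is V_DS = V_GS − V_TN = V_ov.
V_ov = 3.04 − 1.08 = 1.96 V.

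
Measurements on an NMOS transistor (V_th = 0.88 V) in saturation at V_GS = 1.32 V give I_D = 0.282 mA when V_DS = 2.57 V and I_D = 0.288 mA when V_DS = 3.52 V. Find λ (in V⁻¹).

With V_GS fixed, I_D ∝ (1 + λ V_DS) in saturation, so I_D2/I_D1 = (1 + λ V_DS2)/(1 + λ V_DS1).
0.288/0.282 = 1.021 = (1 + 3.52 λ)/(1 + 2.57 λ).
Solving: λ (I_D1 V_DS2 − I_D2 V_DS1) = I_D2 − I_D1, so λ = (0.288 − 0.282) / (0.282 × 3.52 − 0.288 × 2.57) = 0.006 / 0.252 = 0.0238 V⁻¹.

λ = 0.0238 V⁻¹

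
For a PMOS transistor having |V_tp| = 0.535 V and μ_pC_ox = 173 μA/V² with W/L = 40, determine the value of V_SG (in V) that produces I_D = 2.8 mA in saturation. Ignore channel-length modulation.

k_p = μ_pC_ox · (W/L) = 6.92 mA/V².
In saturation I_D = ½ k_p (V_SG − |V_tp|)², so V_SG − |V_tp| = √(2 I_D / k_p) = √(2 × 2.8 / 6.92) = 0.9 V.
V_SG = 0.535 + 0.9 = 1.43 V.

V_SG = 1.43 V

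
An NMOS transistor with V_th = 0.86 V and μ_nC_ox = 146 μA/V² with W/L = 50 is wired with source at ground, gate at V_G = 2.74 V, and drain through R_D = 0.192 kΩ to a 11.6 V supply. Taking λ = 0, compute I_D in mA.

I_D = 12.9 mA

V_GS = V_G = 2.74 V, so V_ov = 2.74 − 0.86 = 1.88 V.
k_n = μ_nC_ox · (W/L) = 7.3 mA/V².
Assume saturation: I_D = ½ k_n V_ov² = 0.5 × 7.3 × 1.88² = 12.9 mA, giving V_DS = V_DD − I_D R_D = 11.6 − 12.9 × 0.192 = 9.12 V.
V_DS = 9.12 V ≥ V_ov = 1.88 V, confirming saturation.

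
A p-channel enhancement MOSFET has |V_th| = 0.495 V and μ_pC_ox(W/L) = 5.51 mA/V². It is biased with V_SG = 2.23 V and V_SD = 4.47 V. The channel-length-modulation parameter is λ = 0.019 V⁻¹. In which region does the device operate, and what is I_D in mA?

Saturation; I_D = 9.00 mA

V_ov = V_SG − |V_th| = 2.23 − 0.495 = 1.73 V.
Since V_SD = 4.47 V ≥ V_ov = 1.73 V, the device is in saturation.
I_D = ½ k_p V_ov² (1 + λ V_SD) = 0.5 × 5.51 × 1.73² × (1 + 0.019 × 4.47) = 9 mA.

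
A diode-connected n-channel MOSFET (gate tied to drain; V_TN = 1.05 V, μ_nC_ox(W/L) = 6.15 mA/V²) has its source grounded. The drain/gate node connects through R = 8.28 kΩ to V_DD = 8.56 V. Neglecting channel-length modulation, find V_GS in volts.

With gate tied to drain, V_GS = V_DS ≥ V_GS − V_TN, so the device is in saturation.
KCL at the drain: ½ k_n (V_GS − V_TN)² = (V_DD − V_GS)/R.
Let x = V_GS − 1.05. Then 25.5 x² + x − 7.51 = 0, giving x = 0.524 V (positive root), so V_GS = 1.57 V.
I_D = (V_DD − V_GS)/R = (8.56 − 1.57) / 8.28 = 0.844 mA.

V_GS = 1.57 V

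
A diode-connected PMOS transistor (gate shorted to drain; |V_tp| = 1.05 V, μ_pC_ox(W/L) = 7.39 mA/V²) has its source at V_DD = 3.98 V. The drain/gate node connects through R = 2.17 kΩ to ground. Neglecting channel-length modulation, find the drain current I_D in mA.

With gate tied to drain, V_SG = V_SD ≥ V_SG − |V_tp|, so the device is in saturation.
KCL at the drain: ½ k_p (V_SG − |V_tp|)² = (V_DD − V_SG)/R.
Let x = V_SG − 1.05. Then 8.02 x² + x − 2.93 = 0, giving x = 0.545 V (positive root), so V_SG = 1.6 V.
I_D = (V_DD − V_SG)/R = (3.98 − 1.6) / 2.17 = 1.1 mA.

I_D = 1.10 mA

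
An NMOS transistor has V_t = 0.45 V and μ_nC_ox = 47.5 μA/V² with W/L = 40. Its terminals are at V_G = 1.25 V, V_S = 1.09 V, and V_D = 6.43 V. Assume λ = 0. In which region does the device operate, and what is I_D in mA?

Cutoff; I_D = 0 mA

V_GS = V_G − V_S = 1.25 − 1.09 = 0.16 V; V_DS = V_D − V_S = 6.43 − 1.09 = 5.34 V.
V_GS = 0.16 V < V_t = 0.45 V, so the transistor is in cutoff.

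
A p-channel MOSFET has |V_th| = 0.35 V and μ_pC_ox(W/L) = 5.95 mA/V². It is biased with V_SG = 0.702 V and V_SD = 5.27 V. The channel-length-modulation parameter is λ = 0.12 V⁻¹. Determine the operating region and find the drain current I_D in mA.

Saturation; I_D = 0.602 mA

V_ov = V_SG − |V_th| = 0.702 − 0.35 = 0.352 V.
Since V_SD = 5.27 V ≥ V_ov = 0.352 V, the device is in saturation.
I_D = ½ k_p V_ov² (1 + λ V_SD) = 0.5 × 5.95 × 0.352² × (1 + 0.12 × 5.27) = 0.602 mA.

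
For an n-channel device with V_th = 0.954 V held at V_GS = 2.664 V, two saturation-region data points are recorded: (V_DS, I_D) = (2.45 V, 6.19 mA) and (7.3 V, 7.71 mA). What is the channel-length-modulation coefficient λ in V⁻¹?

λ = 0.0578 V⁻¹

With V_GS fixed, I_D ∝ (1 + λ V_DS) in saturation, so I_D2/I_D1 = (1 + λ V_DS2)/(1 + λ V_DS1).
7.71/6.19 = 1.246 = (1 + 7.3 λ)/(1 + 2.45 λ).
Solving: λ (I_D1 V_DS2 − I_D2 V_DS1) = I_D2 − I_D1, so λ = (7.71 − 6.19) / (6.19 × 7.3 − 7.71 × 2.45) = 1.52 / 26.3 = 0.0578 V⁻¹.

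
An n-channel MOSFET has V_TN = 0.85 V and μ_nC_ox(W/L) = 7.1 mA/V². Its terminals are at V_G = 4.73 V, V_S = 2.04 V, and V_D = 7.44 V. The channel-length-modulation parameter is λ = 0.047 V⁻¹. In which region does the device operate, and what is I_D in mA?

Saturation; I_D = 15.1 mA

V_GS = V_G − V_S = 4.73 − 2.04 = 2.69 V; V_DS = V_D − V_S = 7.44 − 2.04 = 5.4 V.
V_ov = V_GS − V_TN = 2.69 − 0.85 = 1.84 V.
Since V_DS = 5.4 V ≥ V_ov = 1.84 V, the device is in saturation.
I_D = ½ k_n V_ov² (1 + λ V_DS) = 0.5 × 7.1 × 1.84² × (1 + 0.047 × 5.4) = 15.1 mA.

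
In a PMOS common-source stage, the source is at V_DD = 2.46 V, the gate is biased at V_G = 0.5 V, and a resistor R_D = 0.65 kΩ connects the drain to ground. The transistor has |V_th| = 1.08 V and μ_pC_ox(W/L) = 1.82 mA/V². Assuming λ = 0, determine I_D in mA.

I_D = 0.705 mA

V_SG = V_DD − V_G = 2.46 − 0.5 = 1.96 V, so V_ov = 1.96 − 1.08 = 0.88 V.
Assume saturation: I_D = ½ k_p V_ov² = 0.5 × 1.82 × 0.88² = 0.705 mA, giving V_SD = V_DD − I_D R_D = 2.46 − 0.705 × 0.65 = 2 V.
V_SD = 2 V ≥ V_ov = 0.88 V, confirming saturation.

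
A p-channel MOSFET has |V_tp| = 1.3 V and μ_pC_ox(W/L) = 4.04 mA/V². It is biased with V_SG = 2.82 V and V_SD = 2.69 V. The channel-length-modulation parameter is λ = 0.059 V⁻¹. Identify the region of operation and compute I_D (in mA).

Saturation; I_D = 5.41 mA

V_ov = V_SG − |V_tp| = 2.82 − 1.3 = 1.52 V.
Since V_SD = 2.69 V ≥ V_ov = 1.52 V, the device is in saturation.
I_D = ½ k_p V_ov² (1 + λ V_SD) = 0.5 × 4.04 × 1.52² × (1 + 0.059 × 2.69) = 5.41 mA.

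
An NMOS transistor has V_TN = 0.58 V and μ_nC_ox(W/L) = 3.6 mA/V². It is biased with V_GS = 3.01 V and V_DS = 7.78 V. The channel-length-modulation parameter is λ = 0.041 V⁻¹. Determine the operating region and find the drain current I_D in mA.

V_ov = V_GS − V_TN = 3.01 − 0.58 = 2.43 V.
Since V_DS = 7.78 V ≥ V_ov = 2.43 V, the device is in saturation.
I_D = ½ k_n V_ov² (1 + λ V_DS) = 0.5 × 3.6 × 2.43² × (1 + 0.041 × 7.78) = 14 mA.

Saturation; I_D = 14.0 mA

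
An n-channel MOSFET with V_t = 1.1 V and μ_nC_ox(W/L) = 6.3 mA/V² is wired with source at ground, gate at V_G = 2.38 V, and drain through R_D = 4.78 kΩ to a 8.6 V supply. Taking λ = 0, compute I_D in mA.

I_D = 1.75 mA

V_GS = V_G = 2.38 V, so V_ov = 2.38 − 1.1 = 1.28 V.
Assume saturation: I_D = ½ k_n V_ov² = 0.5 × 6.3 × 1.28² = 5.16 mA, giving V_DS = V_DD − I_D R_D = 8.6 − 5.16 × 4.78 = -16.1 V.
But -16.1 V < V_ov = 1.28 V, so the device is actually in triode.
In triode I_D = k_n[V_ov V_DS − ½ V_DS²] and I_D = (V_DD − V_DS)/R_D. Equating: 15.1 V_DS² − 39.55 V_DS + 8.6 = 0, giving V_DS = 0.239 V (the root below V_ov).
I_D = (8.6 − 0.239) / 4.78 = 1.75 mA.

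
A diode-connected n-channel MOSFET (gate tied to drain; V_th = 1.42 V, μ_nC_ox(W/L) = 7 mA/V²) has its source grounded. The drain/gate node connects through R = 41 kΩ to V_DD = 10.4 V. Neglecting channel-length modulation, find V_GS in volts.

With gate tied to drain, V_GS = V_DS ≥ V_GS − V_th, so the device is in saturation.
KCL at the drain: ½ k_n (V_GS − V_th)² = (V_DD − V_GS)/R.
Let x = V_GS − 1.42. Then 144 x² + x − 8.98 = 0, giving x = 0.247 V (positive root), so V_GS = 1.67 V.
I_D = (V_DD − V_GS)/R = (10.4 − 1.67) / 41 = 0.213 mA.

V_GS = 1.67 V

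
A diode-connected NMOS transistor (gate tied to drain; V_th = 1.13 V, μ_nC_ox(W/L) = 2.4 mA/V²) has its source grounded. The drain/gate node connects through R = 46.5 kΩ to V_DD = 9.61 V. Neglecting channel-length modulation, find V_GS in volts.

V_GS = 1.51 V

With gate tied to drain, V_GS = V_DS ≥ V_GS − V_th, so the device is in saturation.
KCL at the drain: ½ k_n (V_GS − V_th)² = (V_DD − V_GS)/R.
Let x = V_GS − 1.13. Then 55.8 x² + x − 8.48 = 0, giving x = 0.381 V (positive root), so V_GS = 1.51 V.
I_D = (V_DD − V_GS)/R = (9.61 − 1.51) / 46.5 = 0.174 mA.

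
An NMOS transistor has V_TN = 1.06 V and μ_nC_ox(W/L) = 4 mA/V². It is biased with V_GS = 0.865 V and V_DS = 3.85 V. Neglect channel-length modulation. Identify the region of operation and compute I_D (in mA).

V_GS = 0.865 V < V_TN = 1.06 V, so the transistor is in cutoff.

Cutoff; I_D = 0 mA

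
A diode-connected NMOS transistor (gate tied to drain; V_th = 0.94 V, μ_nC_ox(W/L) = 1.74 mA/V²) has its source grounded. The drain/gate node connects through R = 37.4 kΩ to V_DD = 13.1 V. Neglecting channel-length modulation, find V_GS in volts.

V_GS = 1.54 V

With gate tied to drain, V_GS = V_DS ≥ V_GS − V_th, so the device is in saturation.
KCL at the drain: ½ k_n (V_GS − V_th)² = (V_DD − V_GS)/R.
Let x = V_GS − 0.94. Then 32.5 x² + x − 12.16 = 0, giving x = 0.596 V (positive root), so V_GS = 1.54 V.
I_D = (V_DD − V_GS)/R = (13.1 − 1.54) / 37.4 = 0.309 mA.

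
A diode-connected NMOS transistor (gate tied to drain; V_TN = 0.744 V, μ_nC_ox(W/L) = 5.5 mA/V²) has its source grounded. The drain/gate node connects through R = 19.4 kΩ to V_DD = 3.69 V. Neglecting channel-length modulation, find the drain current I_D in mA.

With gate tied to drain, V_GS = V_DS ≥ V_GS − V_TN, so the device is in saturation.
KCL at the drain: ½ k_n (V_GS − V_TN)² = (V_DD − V_GS)/R.
Let x = V_GS − 0.744. Then 53.3 x² + x − 2.946 = 0, giving x = 0.226 V (positive root), so V_GS = 0.97 V.
I_D = (V_DD − V_GS)/R = (3.69 − 0.97) / 19.4 = 0.14 mA.

I_D = 0.140 mA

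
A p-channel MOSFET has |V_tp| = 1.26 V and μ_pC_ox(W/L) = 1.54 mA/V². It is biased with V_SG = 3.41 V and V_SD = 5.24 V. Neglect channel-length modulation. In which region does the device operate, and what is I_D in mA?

V_ov = V_SG − |V_tp| = 3.41 − 1.26 = 2.15 V.
Since V_SD = 5.24 V ≥ V_ov = 2.15 V, the device is in saturation.
I_D = ½ k_p V_ov² = 0.5 × 1.54 × 2.15² = 3.56 mA.

Saturation; I_D = 3.56 mA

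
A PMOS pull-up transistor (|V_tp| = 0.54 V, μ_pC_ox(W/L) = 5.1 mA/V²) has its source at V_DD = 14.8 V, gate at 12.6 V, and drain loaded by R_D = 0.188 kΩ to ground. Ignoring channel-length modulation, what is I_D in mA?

V_SG = V_DD − V_G = 14.8 − 12.6 = 2.2 V, so V_ov = 2.2 − 0.54 = 1.66 V.
Assume saturation: I_D = ½ k_p V_ov² = 0.5 × 5.1 × 1.66² = 7.03 mA, giving V_SD = V_DD − I_D R_D = 14.8 − 7.03 × 0.188 = 13.5 V.
V_SD = 13.5 V ≥ V_ov = 1.66 V, confirming saturation.

I_D = 7.03 mA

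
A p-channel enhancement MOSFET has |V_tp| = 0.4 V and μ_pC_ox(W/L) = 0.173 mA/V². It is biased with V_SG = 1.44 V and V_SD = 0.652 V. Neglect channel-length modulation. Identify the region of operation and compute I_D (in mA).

Triode; I_D = 0.0805 mA

V_ov = V_SG − |V_tp| = 1.44 − 0.4 = 1.04 V.
Since V_SD = 0.652 V < V_ov = 1.04 V, the device is in the triode region.
I_D = k_p [V_ov · V_SD − ½ V_SD²] = 0.173 × [1.04 × 0.652 − 0.5 × 0.652²] = 0.0805 mA.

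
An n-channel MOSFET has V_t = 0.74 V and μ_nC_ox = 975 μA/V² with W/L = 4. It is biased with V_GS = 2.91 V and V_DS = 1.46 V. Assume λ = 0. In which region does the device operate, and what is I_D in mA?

k_n = μ_nC_ox · (W/L) = 3.9 mA/V².
V_ov = V_GS − V_t = 2.91 − 0.74 = 2.17 V.
Since V_DS = 1.46 V < V_ov = 2.17 V, the device is in the triode region.
I_D = k_n [V_ov · V_DS − ½ V_DS²] = 3.9 × [2.17 × 1.46 − 0.5 × 1.46²] = 8.2 mA.

Triode; I_D = 8.20 mA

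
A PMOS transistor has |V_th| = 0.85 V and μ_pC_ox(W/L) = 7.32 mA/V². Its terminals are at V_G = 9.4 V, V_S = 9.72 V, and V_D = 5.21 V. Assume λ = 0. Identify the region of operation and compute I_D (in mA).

V_SG = V_S − V_G = 9.72 − 9.4 = 0.32 V; V_SD = V_S − V_D = 9.72 − 5.21 = 4.51 V.
V_SG = 0.32 V < |V_th| = 0.85 V, so the transistor is in cutoff.

Cutoff; I_D = 0 mA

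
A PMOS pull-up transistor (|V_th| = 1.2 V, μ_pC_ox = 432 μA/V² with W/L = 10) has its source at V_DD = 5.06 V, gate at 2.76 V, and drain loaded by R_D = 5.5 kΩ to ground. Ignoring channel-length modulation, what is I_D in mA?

V_SG = V_DD − V_G = 5.06 − 2.76 = 2.3 V, so V_ov = 2.3 − 1.2 = 1.1 V.
k_p = μ_pC_ox · (W/L) = 4.32 mA/V².
Assume saturation: I_D = ½ k_p V_ov² = 0.5 × 4.32 × 1.1² = 2.61 mA, giving V_SD = V_DD − I_D R_D = 5.06 − 2.61 × 5.5 = -9.31 V.
But -9.31 V < V_ov = 1.1 V, so the device is actually in triode.
In triode I_D = k_p[V_ov V_SD − ½ V_SD²] and I_D = (V_DD − V_SD)/R_D. Equating: 11.9 V_SD² − 27.14 V_SD + 5.06 = 0, giving V_SD = 0.205 V (the root below V_ov).
I_D = (5.06 − 0.205) / 5.5 = 0.883 mA.

I_D = 0.883 mA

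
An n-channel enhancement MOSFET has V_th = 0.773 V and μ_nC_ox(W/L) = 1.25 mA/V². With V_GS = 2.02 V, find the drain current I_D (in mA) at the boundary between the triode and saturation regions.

I_D = 0.972 mA

At the boundary V_DS = V_ov = V_GS − V_th = 2.02 − 0.773 = 1.25 V.
I_D = ½ k_n V_ov² = 0.5 × 1.25 × 1.25² = 0.972 mA.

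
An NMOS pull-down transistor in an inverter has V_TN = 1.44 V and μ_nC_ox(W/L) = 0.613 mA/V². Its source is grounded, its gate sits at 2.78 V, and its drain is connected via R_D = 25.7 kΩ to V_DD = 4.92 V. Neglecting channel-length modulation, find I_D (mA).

I_D = 0.182 mA

V_GS = V_G = 2.78 V, so V_ov = 2.78 − 1.44 = 1.34 V.
Assume saturation: I_D = ½ k_n V_ov² = 0.5 × 0.613 × 1.34² = 0.55 mA, giving V_DS = V_DD − I_D R_D = 4.92 − 0.55 × 25.7 = -9.22 V.
But -9.22 V < V_ov = 1.34 V, so the device is actually in triode.
In triode I_D = k_n[V_ov V_DS − ½ V_DS²] and I_D = (V_DD − V_DS)/R_D. Equating: 7.88 V_DS² − 22.11 V_DS + 4.92 = 0, giving V_DS = 0.244 V (the root below V_ov).
I_D = (4.92 − 0.244) / 25.7 = 0.182 mA.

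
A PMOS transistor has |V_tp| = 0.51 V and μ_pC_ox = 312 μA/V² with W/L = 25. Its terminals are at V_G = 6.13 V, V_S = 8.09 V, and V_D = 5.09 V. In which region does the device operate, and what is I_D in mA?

Saturation; I_D = 8.20 mA

V_SG = V_S − V_G = 8.09 − 6.13 = 1.96 V; V_SD = V_S − V_D = 8.09 − 5.09 = 3 V.
k_p = μ_pC_ox · (W/L) = 7.8 mA/V².
V_ov = V_SG − |V_tp| = 1.96 − 0.51 = 1.45 V.
Since V_SD = 3 V ≥ V_ov = 1.45 V, the device is in saturation.
I_D = ½ k_p V_ov² = 0.5 × 7.8 × 1.45² = 8.2 mA.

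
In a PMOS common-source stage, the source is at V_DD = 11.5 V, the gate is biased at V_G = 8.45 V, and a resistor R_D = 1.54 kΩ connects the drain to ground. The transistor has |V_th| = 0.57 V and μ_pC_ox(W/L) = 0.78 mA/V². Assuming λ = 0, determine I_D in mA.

V_SG = V_DD − V_G = 11.5 − 8.45 = 3.05 V, so V_ov = 3.05 − 0.57 = 2.48 V.
Assume saturation: I_D = ½ k_p V_ov² = 0.5 × 0.78 × 2.48² = 2.4 mA, giving V_SD = V_DD − I_D R_D = 11.5 − 2.4 × 1.54 = 7.81 V.
V_SD = 7.81 V ≥ V_ov = 2.48 V, confirming saturation.

I_D = 2.40 mA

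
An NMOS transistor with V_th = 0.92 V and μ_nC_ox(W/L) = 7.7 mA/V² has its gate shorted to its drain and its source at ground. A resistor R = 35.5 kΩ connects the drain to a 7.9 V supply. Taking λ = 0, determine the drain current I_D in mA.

I_D = 0.190 mA

With gate tied to drain, V_GS = V_DS ≥ V_GS − V_th, so the device is in saturation.
KCL at the drain: ½ k_n (V_GS − V_th)² = (V_DD − V_GS)/R.
Let x = V_GS − 0.92. Then 137 x² + x − 6.98 = 0, giving x = 0.222 V (positive root), so V_GS = 1.14 V.
I_D = (V_DD − V_GS)/R = (7.9 − 1.14) / 35.5 = 0.19 mA.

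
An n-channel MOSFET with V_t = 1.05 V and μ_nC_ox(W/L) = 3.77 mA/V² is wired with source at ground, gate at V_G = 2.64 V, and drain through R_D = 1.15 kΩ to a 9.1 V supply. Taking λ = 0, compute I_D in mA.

V_GS = V_G = 2.64 V, so V_ov = 2.64 − 1.05 = 1.59 V.
Assume saturation: I_D = ½ k_n V_ov² = 0.5 × 3.77 × 1.59² = 4.77 mA, giving V_DS = V_DD − I_D R_D = 9.1 − 4.77 × 1.15 = 3.62 V.
V_DS = 3.62 V ≥ V_ov = 1.59 V, confirming saturation.

I_D = 4.77 mA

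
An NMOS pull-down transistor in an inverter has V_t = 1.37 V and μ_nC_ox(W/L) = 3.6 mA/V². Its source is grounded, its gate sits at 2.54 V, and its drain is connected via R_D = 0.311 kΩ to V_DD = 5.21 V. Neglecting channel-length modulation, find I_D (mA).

I_D = 2.46 mA

V_GS = V_G = 2.54 V, so V_ov = 2.54 − 1.37 = 1.17 V.
Assume saturation: I_D = ½ k_n V_ov² = 0.5 × 3.6 × 1.17² = 2.46 mA, giving V_DS = V_DD − I_D R_D = 5.21 − 2.46 × 0.311 = 4.44 V.
V_DS = 4.44 V ≥ V_ov = 1.17 V, confirming saturation.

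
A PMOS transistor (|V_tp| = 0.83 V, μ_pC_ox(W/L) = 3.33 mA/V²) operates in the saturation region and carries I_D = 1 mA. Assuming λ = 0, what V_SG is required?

V_SG = 1.60 V

In saturation I_D = ½ k_p (V_SG − |V_tp|)², so V_SG − |V_tp| = √(2 I_D / k_p) = √(2 × 1 / 3.33) = 0.775 V.
V_SG = 0.83 + 0.775 = 1.6 V.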